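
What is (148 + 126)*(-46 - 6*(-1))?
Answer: -10960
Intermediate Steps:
(148 + 126)*(-46 - 6*(-1)) = 274*(-46 - 1*(-6)) = 274*(-46 + 6) = 274*(-40) = -10960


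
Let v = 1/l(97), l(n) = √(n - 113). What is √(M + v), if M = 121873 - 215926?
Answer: √(-376212 - I)/2 ≈ 0.00040759 - 306.68*I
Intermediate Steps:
l(n) = √(-113 + n)
M = -94053
v = -I/4 (v = 1/(√(-113 + 97)) = 1/(√(-16)) = 1/(4*I) = -I/4 ≈ -0.25*I)
√(M + v) = √(-94053 - I/4)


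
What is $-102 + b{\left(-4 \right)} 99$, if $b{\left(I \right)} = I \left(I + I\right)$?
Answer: $3066$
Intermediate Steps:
$b{\left(I \right)} = 2 I^{2}$ ($b{\left(I \right)} = I 2 I = 2 I^{2}$)
$-102 + b{\left(-4 \right)} 99 = -102 + 2 \left(-4\right)^{2} \cdot 99 = -102 + 2 \cdot 16 \cdot 99 = -102 + 32 \cdot 99 = -102 + 3168 = 3066$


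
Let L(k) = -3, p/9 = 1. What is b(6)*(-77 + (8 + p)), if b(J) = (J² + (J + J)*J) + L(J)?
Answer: -6300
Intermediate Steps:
p = 9 (p = 9*1 = 9)
b(J) = -3 + 3*J² (b(J) = (J² + (J + J)*J) - 3 = (J² + (2*J)*J) - 3 = (J² + 2*J²) - 3 = 3*J² - 3 = -3 + 3*J²)
b(6)*(-77 + (8 + p)) = (-3 + 3*6²)*(-77 + (8 + 9)) = (-3 + 3*36)*(-77 + 17) = (-3 + 108)*(-60) = 105*(-60) = -6300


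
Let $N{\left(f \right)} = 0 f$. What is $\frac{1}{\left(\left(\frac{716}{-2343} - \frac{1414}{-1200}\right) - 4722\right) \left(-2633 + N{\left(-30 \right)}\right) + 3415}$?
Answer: $\frac{468600}{5826639442489} \approx 8.0424 \cdot 10^{-8}$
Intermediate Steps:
$N{\left(f \right)} = 0$
$\frac{1}{\left(\left(\frac{716}{-2343} - \frac{1414}{-1200}\right) - 4722\right) \left(-2633 + N{\left(-30 \right)}\right) + 3415} = \frac{1}{\left(\left(\frac{716}{-2343} - \frac{1414}{-1200}\right) - 4722\right) \left(-2633 + 0\right) + 3415} = \frac{1}{\left(\left(716 \left(- \frac{1}{2343}\right) - - \frac{707}{600}\right) - 4722\right) \left(-2633\right) + 3415} = \frac{1}{\left(\left(- \frac{716}{2343} + \frac{707}{600}\right) - 4722\right) \left(-2633\right) + 3415} = \frac{1}{\left(\frac{408967}{468600} - 4722\right) \left(-2633\right) + 3415} = \frac{1}{\left(- \frac{2212320233}{468600}\right) \left(-2633\right) + 3415} = \frac{1}{\frac{5825039173489}{468600} + 3415} = \frac{1}{\frac{5826639442489}{468600}} = \frac{468600}{5826639442489}$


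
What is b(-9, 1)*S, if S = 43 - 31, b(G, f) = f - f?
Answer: 0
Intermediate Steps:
b(G, f) = 0
S = 12
b(-9, 1)*S = 0*12 = 0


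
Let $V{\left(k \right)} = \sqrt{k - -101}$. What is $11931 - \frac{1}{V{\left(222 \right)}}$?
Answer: $11931 - \frac{\sqrt{323}}{323} \approx 11931.0$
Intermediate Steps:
$V{\left(k \right)} = \sqrt{101 + k}$ ($V{\left(k \right)} = \sqrt{k + 101} = \sqrt{101 + k}$)
$11931 - \frac{1}{V{\left(222 \right)}} = 11931 - \frac{1}{\sqrt{101 + 222}} = 11931 - \frac{1}{\sqrt{323}} = 11931 - \frac{\sqrt{323}}{323}$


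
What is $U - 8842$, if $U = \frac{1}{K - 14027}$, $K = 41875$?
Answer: $- \frac{246232015}{27848} \approx -8842.0$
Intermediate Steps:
$U = \frac{1}{27848}$ ($U = \frac{1}{41875 - 14027} = \frac{1}{27848} \approx 3.5909 \cdot 10^{-5}$)
$U - 8842 = \frac{1}{27848} - 8842 = - \frac{246232015}{27848}$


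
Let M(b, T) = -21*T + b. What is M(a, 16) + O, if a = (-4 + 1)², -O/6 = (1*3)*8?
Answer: -471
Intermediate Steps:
O = -144 (O = -6*1*3*8 = -18*8 = -6*24 = -144)
a = 9 (a = (-3)² = 9)
M(b, T) = b - 21*T
M(a, 16) + O = (9 - 21*16) - 144 = (9 - 336) - 144 = -327 - 144 = -471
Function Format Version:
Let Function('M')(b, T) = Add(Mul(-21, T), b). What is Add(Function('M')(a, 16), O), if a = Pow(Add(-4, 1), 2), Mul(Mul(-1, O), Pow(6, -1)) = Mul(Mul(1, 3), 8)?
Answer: -471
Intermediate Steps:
O = -144 (O = Mul(-6, Mul(Mul(1, 3), 8)) = Mul(-6, Mul(3, 8)) = Mul(-6, 24) = -144)
a = 9 (a = Pow(-3, 2) = 9)
Function('M')(b, T) = Add(b, Mul(-21, T))
Add(Function('M')(a, 16), O) = Add(Add(9, Mul(-21, 16)), -144) = Add(Add(9, -336), -144) = Add(-327, -144) = -471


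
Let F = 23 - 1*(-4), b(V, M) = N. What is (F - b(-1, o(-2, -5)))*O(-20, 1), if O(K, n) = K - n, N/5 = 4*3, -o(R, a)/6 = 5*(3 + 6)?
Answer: 693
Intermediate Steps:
o(R, a) = -270 (o(R, a) = -30*(3 + 6) = -30*9 = -6*45 = -270)
N = 60 (N = 5*(4*3) = 5*12 = 60)
b(V, M) = 60
F = 27 (F = 23 + 4 = 27)
(F - b(-1, o(-2, -5)))*O(-20, 1) = (27 - 1*60)*(-20 - 1*1) = (27 - 60)*(-20 - 1) = -33*(-21) = 693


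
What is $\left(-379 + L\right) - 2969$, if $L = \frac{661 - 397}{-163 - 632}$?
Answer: $- \frac{887308}{265} \approx -3348.3$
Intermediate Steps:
$L = - \frac{88}{265}$ ($L = \frac{264}{-795} = 264 \left(- \frac{1}{795}\right) = - \frac{88}{265} \approx -0.33208$)
$\left(-379 + L\right) - 2969 = \left(-379 - \frac{88}{265}\right) - 2969 = - \frac{100523}{265} - 2969 = - \frac{887308}{265}$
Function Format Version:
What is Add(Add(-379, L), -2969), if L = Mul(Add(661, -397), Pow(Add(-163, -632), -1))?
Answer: Rational(-887308, 265) ≈ -3348.3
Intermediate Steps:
L = Rational(-88, 265) (L = Mul(264, Pow(-795, -1)) = Mul(264, Rational(-1, 795)) = Rational(-88, 265) ≈ -0.33208)
Add(Add(-379, L), -2969) = Add(Add(-379, Rational(-88, 265)), -2969) = Add(Rational(-100523, 265), -2969) = Rational(-887308, 265)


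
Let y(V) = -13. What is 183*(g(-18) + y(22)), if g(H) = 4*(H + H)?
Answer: -28731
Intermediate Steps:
g(H) = 8*H (g(H) = 4*(2*H) = 8*H)
183*(g(-18) + y(22)) = 183*(8*(-18) - 13) = 183*(-144 - 13) = 183*(-157) = -28731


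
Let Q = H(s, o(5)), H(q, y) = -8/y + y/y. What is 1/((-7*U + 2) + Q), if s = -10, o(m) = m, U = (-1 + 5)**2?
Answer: -5/553 ≈ -0.0090416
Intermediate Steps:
U = 16 (U = 4**2 = 16)
H(q, y) = 1 - 8/y (H(q, y) = -8/y + 1 = 1 - 8/y)
Q = -3/5 (Q = (-8 + 5)/5 = (1/5)*(-3) = -3/5 ≈ -0.60000)
1/((-7*U + 2) + Q) = 1/((-7*16 + 2) - 3/5) = 1/((-112 + 2) - 3/5) = 1/(-110 - 3/5) = 1/(-553/5) = -5/553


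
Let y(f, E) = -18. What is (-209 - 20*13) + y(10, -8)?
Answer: -487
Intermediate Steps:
(-209 - 20*13) + y(10, -8) = (-209 - 20*13) - 18 = (-209 - 260) - 18 = -469 - 18 = -487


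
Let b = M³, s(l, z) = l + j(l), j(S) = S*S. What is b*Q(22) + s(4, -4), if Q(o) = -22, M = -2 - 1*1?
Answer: 614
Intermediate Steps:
j(S) = S²
M = -3 (M = -2 - 1 = -3)
s(l, z) = l + l²
b = -27 (b = (-3)³ = -27)
b*Q(22) + s(4, -4) = -27*(-22) + 4*(1 + 4) = 594 + 4*5 = 594 + 20 = 614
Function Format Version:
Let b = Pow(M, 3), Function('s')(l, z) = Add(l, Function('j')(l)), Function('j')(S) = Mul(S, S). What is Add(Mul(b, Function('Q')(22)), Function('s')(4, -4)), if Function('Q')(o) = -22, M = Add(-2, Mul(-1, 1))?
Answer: 614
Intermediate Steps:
Function('j')(S) = Pow(S, 2)
M = -3 (M = Add(-2, -1) = -3)
Function('s')(l, z) = Add(l, Pow(l, 2))
b = -27 (b = Pow(-3, 3) = -27)
Add(Mul(b, Function('Q')(22)), Function('s')(4, -4)) = Add(Mul(-27, -22), Mul(4, Add(1, 4))) = Add(594, Mul(4, 5)) = Add(594, 20) = 614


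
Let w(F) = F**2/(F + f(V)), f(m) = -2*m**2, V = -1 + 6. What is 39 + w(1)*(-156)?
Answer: 2067/49 ≈ 42.184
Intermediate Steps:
V = 5
w(F) = F**2/(-50 + F) (w(F) = F**2/(F - 2*5**2) = F**2/(F - 2*25) = F**2/(F - 50) = F**2/(-50 + F))
39 + w(1)*(-156) = 39 + (1**2/(-50 + 1))*(-156) = 39 + (1/(-49))*(-156) = 39 + (1*(-1/49))*(-156) = 39 - 1/49*(-156) = 39 + 156/49 = 2067/49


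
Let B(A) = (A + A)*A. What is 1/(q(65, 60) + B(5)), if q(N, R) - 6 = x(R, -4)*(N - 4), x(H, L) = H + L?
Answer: 1/3472 ≈ 0.00028802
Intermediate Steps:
B(A) = 2*A² (B(A) = (2*A)*A = 2*A²)
q(N, R) = 6 + (-4 + N)*(-4 + R) (q(N, R) = 6 + (R - 4)*(N - 4) = 6 + (-4 + R)*(-4 + N) = 6 + (-4 + N)*(-4 + R))
1/(q(65, 60) + B(5)) = 1/((22 - 4*60 + 65*(-4 + 60)) + 2*5²) = 1/((22 - 240 + 65*56) + 2*25) = 1/((22 - 240 + 3640) + 50) = 1/(3422 + 50) = 1/3472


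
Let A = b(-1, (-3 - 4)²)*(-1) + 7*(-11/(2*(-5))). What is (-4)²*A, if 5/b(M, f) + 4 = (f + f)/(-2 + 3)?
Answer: 28752/235 ≈ 122.35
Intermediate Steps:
b(M, f) = 5/(-4 + 2*f) (b(M, f) = 5/(-4 + (f + f)/(-2 + 3)) = 5/(-4 + (2*f)/1) = 5/(-4 + (2*f)*1) = 5/(-4 + 2*f))
A = 1797/235 (A = (5/(2*(-2 + (-3 - 4)²)))*(-1) + 7*(-11/(2*(-5))) = (5/(2*(-2 + (-7)²)))*(-1) + 7*(-11/(-10)) = (5/(2*(-2 + 49)))*(-1) + 7*(-11*(-⅒)) = ((5/2)/47)*(-1) + 7*(11/10) = ((5/2)*(1/47))*(-1) + 77/10 = (5/94)*(-1) + 77/10 = -5/94 + 77/10 = 1797/235 ≈ 7.6468)
(-4)²*A = (-4)²*(1797/235) = 16*(1797/235) = 28752/235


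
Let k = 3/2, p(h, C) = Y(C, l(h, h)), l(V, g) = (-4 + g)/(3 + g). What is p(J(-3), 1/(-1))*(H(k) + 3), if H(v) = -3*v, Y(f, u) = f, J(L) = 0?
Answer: 3/2 ≈ 1.5000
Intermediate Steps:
l(V, g) = (-4 + g)/(3 + g)
p(h, C) = C
k = 3/2 (k = 3*(½) = 3/2 ≈ 1.5000)
p(J(-3), 1/(-1))*(H(k) + 3) = (-3*3/2 + 3)/(-1) = -(-9/2 + 3) = -1*(-3/2) = 3/2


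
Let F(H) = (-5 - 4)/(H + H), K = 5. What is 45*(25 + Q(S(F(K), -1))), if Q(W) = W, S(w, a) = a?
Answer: 1080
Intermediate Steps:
F(H) = -9/(2*H) (F(H) = -9*1/(2*H) = -9/(2*H))
45*(25 + Q(S(F(K), -1))) = 45*(25 - 1) = 45*24 = 1080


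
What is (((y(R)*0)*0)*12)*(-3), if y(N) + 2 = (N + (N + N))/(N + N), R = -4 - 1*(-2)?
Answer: 0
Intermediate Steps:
R = -2 (R = -4 + 2 = -2)
y(N) = -½ (y(N) = -2 + (N + (N + N))/(N + N) = -2 + (N + 2*N)/((2*N)) = -2 + (3*N)*(1/(2*N)) = -2 + 3/2 = -½)
(((y(R)*0)*0)*12)*(-3) = ((-½*0*0)*12)*(-3) = ((0*0)*12)*(-3) = (0*12)*(-3) = 0*(-3) = 0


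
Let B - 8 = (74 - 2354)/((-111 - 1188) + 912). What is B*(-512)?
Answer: -917504/129 ≈ -7112.4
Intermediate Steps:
B = 1792/129 (B = 8 + (74 - 2354)/((-111 - 1188) + 912) = 8 - 2280/(-1299 + 912) = 8 - 2280/(-387) = 8 - 2280*(-1/387) = 8 + 760/129 = 1792/129 ≈ 13.891)
B*(-512) = (1792/129)*(-512) = -917504/129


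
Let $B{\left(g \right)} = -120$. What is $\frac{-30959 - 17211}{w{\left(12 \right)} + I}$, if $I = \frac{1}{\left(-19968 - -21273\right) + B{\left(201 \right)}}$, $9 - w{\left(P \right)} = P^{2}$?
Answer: $\frac{28540725}{79987} \approx 356.82$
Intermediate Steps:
$w{\left(P \right)} = 9 - P^{2}$
$I = \frac{1}{1185}$ ($I = \frac{1}{\left(-19968 - -21273\right) - 120} = \frac{1}{\left(-19968 + 21273\right) - 120} = \frac{1}{1305 - 120} = \frac{1}{1185} \approx 0.00084388$)
$\frac{-30959 - 17211}{w{\left(12 \right)} + I} = \frac{-30959 - 17211}{\left(9 - 12^{2}\right) + \frac{1}{1185}} = - \frac{48170}{\left(9 - 144\right) + \frac{1}{1185}} = - \frac{48170}{-135 + \frac{1}{1185}} = - \frac{48170}{- \frac{159974}{1185}} = \left(-48170\right) \left(- \frac{1185}{159974}\right) = \frac{28540725}{79987}$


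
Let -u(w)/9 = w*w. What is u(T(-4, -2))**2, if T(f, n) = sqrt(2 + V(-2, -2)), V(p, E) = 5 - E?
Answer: 6561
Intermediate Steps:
T(f, n) = 3 (T(f, n) = sqrt(2 + (5 - 1*(-2))) = sqrt(2 + (5 + 2)) = sqrt(2 + 7) = sqrt(9) = 3)
u(w) = -9*w**2 (u(w) = -9*w*w = -9*w**2)
u(T(-4, -2))**2 = (-9*3**2)**2 = (-9*9)**2 = (-81)**2 = 6561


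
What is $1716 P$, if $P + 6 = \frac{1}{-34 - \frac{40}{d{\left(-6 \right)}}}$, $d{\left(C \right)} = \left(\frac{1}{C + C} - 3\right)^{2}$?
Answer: $- \frac{270445890}{26153} \approx -10341.0$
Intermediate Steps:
$d{\left(C \right)} = \left(-3 + \frac{1}{2 C}\right)^{2}$ ($d{\left(C \right)} = \left(\frac{1}{2 C} - 3\right)^{2} = \left(-3 + \frac{1}{2 C}\right)^{2}$)
$P = - \frac{315205}{52306}$ ($P = -6 + \frac{1}{-34 - \frac{40}{\frac{1}{4} \cdot \frac{1}{36} \left(-1 + 6 \left(-6\right)\right)^{2}}} = -6 + \frac{1}{-34 - \frac{40}{\frac{1}{4} \cdot \frac{1}{36} \left(-1 - 36\right)^{2}}} = -6 + \frac{1}{-34 - \frac{40}{\frac{1}{4} \cdot \frac{1}{36} \left(-37\right)^{2}}} = -6 + \frac{1}{-34 - \frac{40}{\frac{1}{4} \cdot \frac{1}{36} \cdot 1369}} = -6 + \frac{1}{-34 - \frac{40}{\frac{1369}{144}}} = -6 + \frac{1}{-34 - \frac{5760}{1369}} = -6 + \frac{1}{- \frac{52306}{1369}} = -6 - \frac{1369}{52306} = - \frac{315205}{52306} \approx -6.0262$)
$1716 P = 1716 \left(- \frac{315205}{52306}\right) = - \frac{270445890}{26153}$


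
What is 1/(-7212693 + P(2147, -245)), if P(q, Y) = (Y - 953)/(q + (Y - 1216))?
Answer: -343/2473954298 ≈ -1.3864e-7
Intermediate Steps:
P(q, Y) = (-953 + Y)/(-1216 + Y + q) (P(q, Y) = (-953 + Y)/(q + (-1216 + Y)) = (-953 + Y)/(-1216 + Y + q))
1/(-7212693 + P(2147, -245)) = 1/(-7212693 + (-953 - 245)/(-1216 - 245 + 2147)) = 1/(-7212693 - 1198/686) = 1/(-7212693 + (1/686)*(-1198)) = 1/(-7212693 - 599/343) = 1/(-2473954298/343) = -343/2473954298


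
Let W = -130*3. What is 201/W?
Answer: -67/130 ≈ -0.51538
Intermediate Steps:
W = -390
201/W = 201/(-390) = 201*(-1/390) = -67/130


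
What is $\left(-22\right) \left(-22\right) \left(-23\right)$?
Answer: $-11132$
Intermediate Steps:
$\left(-22\right) \left(-22\right) \left(-23\right) = 484 \left(-23\right) = -11132$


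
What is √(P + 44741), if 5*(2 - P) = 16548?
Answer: √1035835/5 ≈ 203.55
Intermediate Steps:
P = -16538/5 (P = 2 - ⅕*16548 = 2 - 16548/5 = -16538/5 ≈ -3307.6)
√(P + 44741) = √(-16538/5 + 44741) = √(207167/5) = √1035835/5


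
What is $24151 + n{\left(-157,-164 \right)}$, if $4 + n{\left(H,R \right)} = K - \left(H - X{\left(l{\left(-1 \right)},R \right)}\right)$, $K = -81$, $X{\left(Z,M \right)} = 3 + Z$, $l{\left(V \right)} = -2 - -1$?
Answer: $24225$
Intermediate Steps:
$l{\left(V \right)} = -1$ ($l{\left(V \right)} = -2 + 1 = -1$)
$n{\left(H,R \right)} = -83 - H$ ($n{\left(H,R \right)} = -4 - \left(79 + H\right) = -83 - H$)
$24151 + n{\left(-157,-164 \right)} = 24151 - -74 = 24151 + \left(-83 + 157\right) = 24151 + 74 = 24225$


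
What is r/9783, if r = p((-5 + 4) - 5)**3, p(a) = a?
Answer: -24/1087 ≈ -0.022079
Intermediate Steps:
r = -216 (r = ((-5 + 4) - 5)**3 = (-1 - 5)**3 = (-6)**3 = -216)
r/9783 = -216/9783 = -216*1/9783 = -24/1087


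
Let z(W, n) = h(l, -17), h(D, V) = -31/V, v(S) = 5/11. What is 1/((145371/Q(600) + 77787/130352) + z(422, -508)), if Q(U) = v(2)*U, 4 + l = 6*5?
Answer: 276998000/148317824321 ≈ 0.0018676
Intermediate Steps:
l = 26 (l = -4 + 6*5 = -4 + 30 = 26)
v(S) = 5/11 (v(S) = 5*(1/11) = 5/11)
Q(U) = 5*U/11
z(W, n) = 31/17 (z(W, n) = -31/(-17) = -31*(-1/17) = 31/17)
1/((145371/Q(600) + 77787/130352) + z(422, -508)) = 1/((145371/(((5/11)*600)) + 77787/130352) + 31/17) = 1/((145371/(3000/11) + 77787*(1/130352)) + 31/17) = 1/((145371*(11/3000) + 77787/130352) + 31/17) = 1/((533027/1000 + 77787/130352) + 31/17) = 1/(8694865313/16294000 + 31/17) = 1/(148317824321/276998000) = 276998000/148317824321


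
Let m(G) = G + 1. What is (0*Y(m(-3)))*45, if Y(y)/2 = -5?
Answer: 0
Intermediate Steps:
m(G) = 1 + G
Y(y) = -10 (Y(y) = 2*(-5) = -10)
(0*Y(m(-3)))*45 = (0*(-10))*45 = 0*45 = 0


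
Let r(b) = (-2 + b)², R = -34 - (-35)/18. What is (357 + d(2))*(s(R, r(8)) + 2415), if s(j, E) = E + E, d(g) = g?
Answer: 892833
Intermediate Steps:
R = -577/18 (R = -34 - (-35)/18 = -34 - 1*(-35/18) = -34 + 35/18 = -577/18 ≈ -32.056)
s(j, E) = 2*E
(357 + d(2))*(s(R, r(8)) + 2415) = (357 + 2)*(2*(-2 + 8)² + 2415) = 359*(2*6² + 2415) = 359*(2*36 + 2415) = 359*(72 + 2415) = 359*2487 = 892833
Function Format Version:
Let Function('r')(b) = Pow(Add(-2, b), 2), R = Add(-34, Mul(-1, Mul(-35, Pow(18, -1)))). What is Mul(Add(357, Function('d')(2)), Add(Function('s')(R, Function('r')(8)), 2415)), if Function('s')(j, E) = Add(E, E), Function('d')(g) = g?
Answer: 892833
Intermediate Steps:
R = Rational(-577, 18) (R = Add(-34, Mul(-1, Mul(-35, Rational(1, 18)))) = Add(-34, Mul(-1, Rational(-35, 18))) = Add(-34, Rational(35, 18)) = Rational(-577, 18) ≈ -32.056)
Function('s')(j, E) = Mul(2, E)
Mul(Add(357, Function('d')(2)), Add(Function('s')(R, Function('r')(8)), 2415)) = Mul(Add(357, 2), Add(Mul(2, Pow(Add(-2, 8), 2)), 2415)) = Mul(359, Add(Mul(2, Pow(6, 2)), 2415)) = Mul(359, Add(Mul(2, 36), 2415)) = Mul(359, Add(72, 2415)) = Mul(359, 2487) = 892833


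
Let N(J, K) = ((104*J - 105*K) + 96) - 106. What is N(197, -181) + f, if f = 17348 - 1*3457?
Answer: 53374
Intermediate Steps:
f = 13891 (f = 17348 - 3457 = 13891)
N(J, K) = -10 - 105*K + 104*J (N(J, K) = ((-105*K + 104*J) + 96) - 106 = (96 - 105*K + 104*J) - 106 = -10 - 105*K + 104*J)
N(197, -181) + f = (-10 - 105*(-181) + 104*197) + 13891 = (-10 + 19005 + 20488) + 13891 = 39483 + 13891 = 53374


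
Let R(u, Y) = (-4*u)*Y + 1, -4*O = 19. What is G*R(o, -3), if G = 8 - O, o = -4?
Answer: -2397/4 ≈ -599.25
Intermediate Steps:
O = -19/4 (O = -1/4*19 = -19/4 ≈ -4.7500)
G = 51/4 (G = 8 - 1*(-19/4) = 8 + 19/4 = 51/4 ≈ 12.750)
R(u, Y) = 1 - 4*Y*u (R(u, Y) = -4*Y*u + 1 = 1 - 4*Y*u)
G*R(o, -3) = 51*(1 - 4*(-3)*(-4))/4 = 51*(1 - 48)/4 = (51/4)*(-47) = -2397/4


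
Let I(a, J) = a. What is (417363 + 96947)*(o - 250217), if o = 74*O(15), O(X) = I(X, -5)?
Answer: -128118221170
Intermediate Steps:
O(X) = X
o = 1110 (o = 74*15 = 1110)
(417363 + 96947)*(o - 250217) = (417363 + 96947)*(1110 - 250217) = 514310*(-249107) = -128118221170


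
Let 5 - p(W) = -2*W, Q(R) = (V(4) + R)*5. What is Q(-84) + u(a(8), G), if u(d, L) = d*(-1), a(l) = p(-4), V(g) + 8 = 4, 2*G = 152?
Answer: -437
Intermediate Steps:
G = 76 (G = (½)*152 = 76)
V(g) = -4 (V(g) = -8 + 4 = -4)
Q(R) = -20 + 5*R (Q(R) = (-4 + R)*5 = -20 + 5*R)
p(W) = 5 + 2*W (p(W) = 5 - (-2)*W = 5 + 2*W)
a(l) = -3 (a(l) = 5 + 2*(-4) = 5 - 8 = -3)
u(d, L) = -d
Q(-84) + u(a(8), G) = (-20 + 5*(-84)) - 1*(-3) = (-20 - 420) + 3 = -440 + 3 = -437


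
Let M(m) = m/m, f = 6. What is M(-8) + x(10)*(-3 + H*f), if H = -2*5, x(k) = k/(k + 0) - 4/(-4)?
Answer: -125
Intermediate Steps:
x(k) = 2 (x(k) = k/k - 4*(-1/4) = 1 + 1 = 2)
H = -10
M(m) = 1
M(-8) + x(10)*(-3 + H*f) = 1 + 2*(-3 - 10*6) = 1 + 2*(-3 - 60) = 1 + 2*(-63) = 1 - 126 = -125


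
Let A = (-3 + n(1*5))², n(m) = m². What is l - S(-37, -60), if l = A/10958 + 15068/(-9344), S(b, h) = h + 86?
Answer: -352846625/12798944 ≈ -27.568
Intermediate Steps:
S(b, h) = 86 + h
A = 484 (A = (-3 + (1*5)²)² = (-3 + 5²)² = (-3 + 25)² = 22² = 484)
l = -20074081/12798944 (l = 484/10958 + 15068/(-9344) = 484*(1/10958) + 15068*(-1/9344) = 242/5479 - 3767/2336 = -20074081/12798944 ≈ -1.5684)
l - S(-37, -60) = -20074081/12798944 - (86 - 60) = -20074081/12798944 - 1*26 = -20074081/12798944 - 26 = -352846625/12798944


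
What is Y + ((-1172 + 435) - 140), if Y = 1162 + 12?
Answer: 297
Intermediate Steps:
Y = 1174
Y + ((-1172 + 435) - 140) = 1174 + ((-1172 + 435) - 140) = 1174 + (-737 - 140) = 1174 - 877 = 297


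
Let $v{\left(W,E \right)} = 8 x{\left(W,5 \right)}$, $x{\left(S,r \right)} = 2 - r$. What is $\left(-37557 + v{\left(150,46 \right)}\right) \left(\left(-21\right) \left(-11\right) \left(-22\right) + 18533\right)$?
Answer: $-505502031$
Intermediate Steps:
$v{\left(W,E \right)} = -24$ ($v{\left(W,E \right)} = 8 \left(2 - 5\right) = 8 \left(-3\right) = -24$)
$\left(-37557 + v{\left(150,46 \right)}\right) \left(\left(-21\right) \left(-11\right) \left(-22\right) + 18533\right) = \left(-37557 - 24\right) \left(\left(-21\right) \left(-11\right) \left(-22\right) + 18533\right) = - 37581 \left(231 \left(-22\right) + 18533\right) = - 37581 \left(-5082 + 18533\right) = \left(-37581\right) 13451 = -505502031$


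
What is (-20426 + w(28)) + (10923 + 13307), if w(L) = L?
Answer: 3832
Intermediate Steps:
(-20426 + w(28)) + (10923 + 13307) = (-20426 + 28) + (10923 + 13307) = -20398 + 24230 = 3832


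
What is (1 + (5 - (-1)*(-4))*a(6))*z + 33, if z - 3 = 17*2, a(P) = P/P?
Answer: 107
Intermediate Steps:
a(P) = 1
z = 37 (z = 3 + 17*2 = 3 + 34 = 37)
(1 + (5 - (-1)*(-4))*a(6))*z + 33 = (1 + (5 - (-1)*(-4))*1)*37 + 33 = (1 + (5 - 1*4)*1)*37 + 33 = (1 + (5 - 4)*1)*37 + 33 = (1 + 1*1)*37 + 33 = (1 + 1)*37 + 33 = 2*37 + 33 = 74 + 33 = 107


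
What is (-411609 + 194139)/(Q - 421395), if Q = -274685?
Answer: 1977/6328 ≈ 0.31242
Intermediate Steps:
(-411609 + 194139)/(Q - 421395) = (-411609 + 194139)/(-274685 - 421395) = -217470/(-696080) = -217470*(-1/696080) = 1977/6328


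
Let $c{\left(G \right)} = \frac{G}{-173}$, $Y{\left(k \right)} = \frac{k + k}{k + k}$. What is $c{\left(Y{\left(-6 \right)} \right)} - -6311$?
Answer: $\frac{1091802}{173} \approx 6311.0$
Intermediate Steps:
$Y{\left(k \right)} = 1$ ($Y{\left(k \right)} = \frac{2 k}{2 k} = 2 k \frac{1}{2 k} = 1$)
$c{\left(G \right)} = - \frac{G}{173}$ ($c{\left(G \right)} = G \left(- \frac{1}{173}\right) = - \frac{G}{173}$)
$c{\left(Y{\left(-6 \right)} \right)} - -6311 = \left(- \frac{1}{173}\right) 1 - -6311 = - \frac{1}{173} + 6311 = \frac{1091802}{173}$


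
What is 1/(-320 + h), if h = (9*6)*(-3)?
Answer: -1/482 ≈ -0.0020747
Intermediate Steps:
h = -162 (h = 54*(-3) = -162)
1/(-320 + h) = 1/(-320 - 162) = 1/(-482) = -1/482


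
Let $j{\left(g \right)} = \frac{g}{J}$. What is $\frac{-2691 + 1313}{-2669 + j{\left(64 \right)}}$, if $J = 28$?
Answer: $\frac{9646}{18667} \approx 0.51674$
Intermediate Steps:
$j{\left(g \right)} = \frac{g}{28}$
$\frac{-2691 + 1313}{-2669 + j{\left(64 \right)}} = \frac{-2691 + 1313}{-2669 + \frac{1}{28} \cdot 64} = - \frac{1378}{-2669 + \frac{16}{7}} = - \frac{1378}{- \frac{18667}{7}} = \left(-1378\right) \left(- \frac{7}{18667}\right) = \frac{9646}{18667}$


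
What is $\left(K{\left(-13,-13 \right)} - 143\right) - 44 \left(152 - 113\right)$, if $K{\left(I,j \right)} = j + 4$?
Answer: $-1868$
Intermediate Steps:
$K{\left(I,j \right)} = 4 + j$
$\left(K{\left(-13,-13 \right)} - 143\right) - 44 \left(152 - 113\right) = \left(\left(4 - 13\right) - 143\right) - 44 \left(152 - 113\right) = \left(-9 - 143\right) - 1716 = -152 - 1716 = -1868$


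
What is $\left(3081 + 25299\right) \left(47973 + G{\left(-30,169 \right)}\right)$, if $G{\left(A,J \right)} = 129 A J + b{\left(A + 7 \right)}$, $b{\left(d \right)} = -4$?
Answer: $-17200011180$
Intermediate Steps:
$G{\left(A,J \right)} = -4 + 129 A J$ ($G{\left(A,J \right)} = 129 A J - 4 = -4 + 129 A J$)
$\left(3081 + 25299\right) \left(47973 + G{\left(-30,169 \right)}\right) = \left(3081 + 25299\right) \left(47973 + \left(-4 + 129 \left(-30\right) 169\right)\right) = 28380 \left(47973 - 654034\right) = 28380 \left(-606061\right) = -17200011180$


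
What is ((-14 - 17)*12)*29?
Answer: -10788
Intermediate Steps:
((-14 - 17)*12)*29 = -31*12*29 = -372*29 = -10788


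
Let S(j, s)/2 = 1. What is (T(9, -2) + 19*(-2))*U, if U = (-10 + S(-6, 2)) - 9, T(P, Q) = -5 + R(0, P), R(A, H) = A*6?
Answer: 731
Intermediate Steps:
R(A, H) = 6*A
S(j, s) = 2 (S(j, s) = 2*1 = 2)
T(P, Q) = -5 (T(P, Q) = -5 + 6*0 = -5 + 0 = -5)
U = -17 (U = (-10 + 2) - 9 = -8 - 9 = -17)
(T(9, -2) + 19*(-2))*U = (-5 + 19*(-2))*(-17) = (-5 - 38)*(-17) = -43*(-17) = 731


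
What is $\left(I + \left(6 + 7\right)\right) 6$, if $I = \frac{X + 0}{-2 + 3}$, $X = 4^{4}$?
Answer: $1614$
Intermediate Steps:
$X = 256$
$I = 256$ ($I = \frac{256 + 0}{-2 + 3} = \frac{256}{1} = 256 \cdot 1 = 256$)
$\left(I + \left(6 + 7\right)\right) 6 = \left(256 + \left(6 + 7\right)\right) 6 = \left(256 + 13\right) 6 = 269 \cdot 6 = 1614$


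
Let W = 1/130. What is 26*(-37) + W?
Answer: -125059/130 ≈ -961.99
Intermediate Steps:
W = 1/130 ≈ 0.0076923
26*(-37) + W = 26*(-37) + 1/130 = -962 + 1/130 = -125059/130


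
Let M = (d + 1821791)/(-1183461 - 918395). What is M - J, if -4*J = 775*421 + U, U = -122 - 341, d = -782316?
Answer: 171201437293/2101856 ≈ 81453.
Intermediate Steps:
U = -463
J = -81453 (J = -(775*421 - 463)/4 = -(326275 - 463)/4 = -¼*325812 = -81453)
M = -1039475/2101856 (M = (-782316 + 1821791)/(-1183461 - 918395) = 1039475/(-2101856) = 1039475*(-1/2101856) = -1039475/2101856 ≈ -0.49455)
M - J = -1039475/2101856 - 1*(-81453) = -1039475/2101856 + 81453 = 171201437293/2101856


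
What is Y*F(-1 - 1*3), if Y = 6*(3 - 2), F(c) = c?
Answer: -24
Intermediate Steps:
Y = 6 (Y = 6*1 = 6)
Y*F(-1 - 1*3) = 6*(-1 - 1*3) = 6*(-1 - 3) = 6*(-4) = -24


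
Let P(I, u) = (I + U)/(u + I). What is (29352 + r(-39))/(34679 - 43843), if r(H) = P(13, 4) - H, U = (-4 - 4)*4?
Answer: -124907/38947 ≈ -3.2071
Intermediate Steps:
U = -32 (U = -8*4 = -32)
P(I, u) = (-32 + I)/(I + u) (P(I, u) = (I - 32)/(u + I) = (-32 + I)/(I + u))
r(H) = -19/17 - H (r(H) = (-32 + 13)/(13 + 4) - H = -19/17 - H)
(29352 + r(-39))/(34679 - 43843) = (29352 + (-19/17 - 1*(-39)))/(34679 - 43843) = (29352 + (-19/17 + 39))/(-9164) = (29352 + 644/17)*(-1/9164) = (499628/17)*(-1/9164) = -124907/38947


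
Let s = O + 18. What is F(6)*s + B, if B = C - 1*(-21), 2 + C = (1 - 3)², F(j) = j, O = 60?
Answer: 491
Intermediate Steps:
s = 78 (s = 60 + 18 = 78)
C = 2 (C = -2 + (1 - 3)² = -2 + (-2)² = -2 + 4 = 2)
B = 23 (B = 2 - 1*(-21) = 2 + 21 = 23)
F(6)*s + B = 6*78 + 23 = 468 + 23 = 491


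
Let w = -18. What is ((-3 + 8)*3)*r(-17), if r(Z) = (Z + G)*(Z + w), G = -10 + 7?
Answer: 10500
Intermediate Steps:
G = -3
r(Z) = (-18 + Z)*(-3 + Z) (r(Z) = (Z - 3)*(Z - 18) = (-3 + Z)*(-18 + Z) = (-18 + Z)*(-3 + Z))
((-3 + 8)*3)*r(-17) = ((-3 + 8)*3)*(54 + (-17)² - 21*(-17)) = (5*3)*(54 + 289 + 357) = 15*700 = 10500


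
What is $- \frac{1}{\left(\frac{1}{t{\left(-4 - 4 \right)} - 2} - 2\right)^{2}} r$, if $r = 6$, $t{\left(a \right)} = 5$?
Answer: $- \frac{54}{25} \approx -2.16$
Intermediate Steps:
$- \frac{1}{\left(\frac{1}{t{\left(-4 - 4 \right)} - 2} - 2\right)^{2}} r = - \frac{1}{\left(\frac{1}{5 - 2} - 2\right)^{2}} \cdot 6 = - \frac{1}{\left(\frac{1}{3} - 2\right)^{2}} \cdot 6 = - \frac{1}{\left(- \frac{5}{3}\right)^{2}} \cdot 6 = - \frac{1}{\frac{25}{9}} \cdot 6 = \left(-1\right) \frac{9}{25} \cdot 6 = \left(- \frac{9}{25}\right) 6 = - \frac{54}{25}$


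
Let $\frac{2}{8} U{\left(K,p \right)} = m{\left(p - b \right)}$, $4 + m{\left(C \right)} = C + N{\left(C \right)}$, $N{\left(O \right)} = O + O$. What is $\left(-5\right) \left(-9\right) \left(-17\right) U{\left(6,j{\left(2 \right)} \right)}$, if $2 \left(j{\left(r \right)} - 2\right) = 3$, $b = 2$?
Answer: $-1530$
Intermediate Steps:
$N{\left(O \right)} = 2 O$
$m{\left(C \right)} = -4 + 3 C$ ($m{\left(C \right)} = -4 + \left(C + 2 C\right) = -4 + 3 C$)
$j{\left(r \right)} = \frac{7}{2}$ ($j{\left(r \right)} = 2 + \frac{1}{2} \cdot 3 = 2 + \frac{3}{2} = \frac{7}{2}$)
$U{\left(K,p \right)} = -40 + 12 p$ ($U{\left(K,p \right)} = 4 \left(-4 + 3 \left(p - 2\right)\right) = 4 \left(-4 + 3 \left(-2 + p\right)\right) = 4 \left(-4 + \left(-6 + 3 p\right)\right) = 4 \left(-10 + 3 p\right) = -40 + 12 p$)
$\left(-5\right) \left(-9\right) \left(-17\right) U{\left(6,j{\left(2 \right)} \right)} = \left(-5\right) \left(-9\right) \left(-17\right) \left(-40 + 12 \cdot \frac{7}{2}\right) = 45 \left(-17\right) \left(-40 + 42\right) = \left(-765\right) 2 = -1530$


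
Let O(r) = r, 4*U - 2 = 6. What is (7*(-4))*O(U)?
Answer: -56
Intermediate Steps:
U = 2 (U = ½ + (¼)*6 = ½ + 3/2 = 2)
(7*(-4))*O(U) = (7*(-4))*2 = -28*2 = -56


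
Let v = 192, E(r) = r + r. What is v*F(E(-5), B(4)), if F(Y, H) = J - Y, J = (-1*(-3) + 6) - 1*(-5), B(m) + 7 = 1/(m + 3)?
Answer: 4608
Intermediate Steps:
E(r) = 2*r
B(m) = -7 + 1/(3 + m) (B(m) = -7 + 1/(m + 3) = -7 + 1/(3 + m))
J = 14 (J = (3 + 6) + 5 = 9 + 5 = 14)
F(Y, H) = 14 - Y
v*F(E(-5), B(4)) = 192*(14 - 2*(-5)) = 192*(14 - 1*(-10)) = 192*(14 + 10) = 192*24 = 4608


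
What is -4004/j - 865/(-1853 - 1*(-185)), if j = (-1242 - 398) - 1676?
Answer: 2386753/1382772 ≈ 1.7261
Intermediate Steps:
j = -3316 (j = -1640 - 1676 = -3316)
-4004/j - 865/(-1853 - 1*(-185)) = -4004/(-3316) - 865/(-1853 - 1*(-185)) = -4004*(-1/3316) - 865/(-1853 + 185) = 1001/829 - 865/(-1668) = 1001/829 - 865*(-1/1668) = 1001/829 + 865/1668 = 2386753/1382772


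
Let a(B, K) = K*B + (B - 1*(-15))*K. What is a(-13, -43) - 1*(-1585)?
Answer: 2058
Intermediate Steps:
a(B, K) = B*K + K*(15 + B) (a(B, K) = B*K + (B + 15)*K = B*K + (15 + B)*K = B*K + K*(15 + B))
a(-13, -43) - 1*(-1585) = -43*(15 + 2*(-13)) - 1*(-1585) = -43*(15 - 26) + 1585 = -43*(-11) + 1585 = 473 + 1585 = 2058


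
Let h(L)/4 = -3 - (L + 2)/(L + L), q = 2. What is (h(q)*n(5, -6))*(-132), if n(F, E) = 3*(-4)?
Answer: -25344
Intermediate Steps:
n(F, E) = -12
h(L) = -12 - 2*(2 + L)/L (h(L) = 4*(-3 - (L + 2)/(L + L)) = 4*(-3 - (2 + L)/(2*L)) = -12 - 2*(2 + L)/L)
(h(q)*n(5, -6))*(-132) = ((-14 - 4/2)*(-12))*(-132) = ((-14 - 4*½)*(-12))*(-132) = ((-14 - 2)*(-12))*(-132) = -16*(-12)*(-132) = 192*(-132) = -25344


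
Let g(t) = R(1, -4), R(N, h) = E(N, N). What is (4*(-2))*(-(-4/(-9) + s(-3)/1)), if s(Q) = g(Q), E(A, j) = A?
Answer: 104/9 ≈ 11.556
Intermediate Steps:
R(N, h) = N
g(t) = 1
s(Q) = 1
(4*(-2))*(-(-4/(-9) + s(-3)/1)) = (4*(-2))*(-(-4/(-9) + 1/1)) = -(-8)*(-4*(-⅑) + 1*1) = -(-8)*(4/9 + 1) = -(-8)*13/9 = -8*(-13/9) = 104/9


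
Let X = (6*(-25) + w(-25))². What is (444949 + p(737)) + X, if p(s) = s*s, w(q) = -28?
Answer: 1019802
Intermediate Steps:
X = 31684 (X = (6*(-25) - 28)² = (-150 - 28)² = (-178)² = 31684)
p(s) = s²
(444949 + p(737)) + X = (444949 + 737²) + 31684 = (444949 + 543169) + 31684 = 988118 + 31684 = 1019802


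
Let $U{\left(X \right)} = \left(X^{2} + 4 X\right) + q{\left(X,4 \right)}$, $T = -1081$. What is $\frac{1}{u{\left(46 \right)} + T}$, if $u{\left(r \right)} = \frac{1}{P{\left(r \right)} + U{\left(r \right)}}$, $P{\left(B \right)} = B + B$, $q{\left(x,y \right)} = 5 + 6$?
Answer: $- \frac{2403}{2597642} \approx -0.00092507$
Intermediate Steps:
$q{\left(x,y \right)} = 11$
$P{\left(B \right)} = 2 B$
$U{\left(X \right)} = 11 + X^{2} + 4 X$ ($U{\left(X \right)} = \left(X^{2} + 4 X\right) + 11 = 11 + X^{2} + 4 X$)
$u{\left(r \right)} = \frac{1}{11 + r^{2} + 6 r}$ ($u{\left(r \right)} = \frac{1}{2 r + \left(11 + r^{2} + 4 r\right)} = \frac{1}{11 + r^{2} + 6 r}$)
$\frac{1}{u{\left(46 \right)} + T} = \frac{1}{\frac{1}{11 + 46^{2} + 6 \cdot 46} - 1081} = \frac{1}{\frac{1}{11 + 2116 + 276} - 1081} = \frac{1}{\frac{1}{2403} - 1081} = \frac{1}{- \frac{2597642}{2403}} = - \frac{2403}{2597642}$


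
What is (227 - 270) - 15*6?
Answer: -133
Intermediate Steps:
(227 - 270) - 15*6 = -43 - 90 = -133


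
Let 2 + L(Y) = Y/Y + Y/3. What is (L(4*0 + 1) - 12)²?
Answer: 1444/9 ≈ 160.44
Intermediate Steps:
L(Y) = -1 + Y/3 (L(Y) = -2 + (Y/Y + Y/3) = -2 + (1 + Y*(⅓)) = -2 + (1 + Y/3) = -1 + Y/3)
(L(4*0 + 1) - 12)² = ((-1 + (4*0 + 1)/3) - 12)² = ((-1 + (0 + 1)/3) - 12)² = ((-1 + (⅓)*1) - 12)² = ((-1 + ⅓) - 12)² = (-⅔ - 12)² = (-38/3)² = 1444/9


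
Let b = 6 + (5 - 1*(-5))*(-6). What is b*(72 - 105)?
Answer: 1782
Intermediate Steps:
b = -54 (b = 6 + (5 + 5)*(-6) = 6 + 10*(-6) = 6 - 60 = -54)
b*(72 - 105) = -54*(72 - 105) = -54*(-33) = 1782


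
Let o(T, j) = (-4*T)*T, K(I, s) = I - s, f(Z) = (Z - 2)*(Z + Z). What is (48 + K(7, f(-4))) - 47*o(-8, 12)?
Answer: 12039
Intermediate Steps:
f(Z) = 2*Z*(-2 + Z) (f(Z) = (-2 + Z)*(2*Z) = 2*Z*(-2 + Z))
o(T, j) = -4*T²
(48 + K(7, f(-4))) - 47*o(-8, 12) = (48 + (7 - 2*(-4)*(-2 - 4))) - (-188)*(-8)² = (48 + (7 - 2*(-4)*(-6))) - (-188)*64 = (48 + (7 - 1*48)) - 47*(-256) = (48 + (7 - 48)) + 12032 = (48 - 41) + 12032 = 7 + 12032 = 12039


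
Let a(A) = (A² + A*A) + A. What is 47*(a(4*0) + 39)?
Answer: 1833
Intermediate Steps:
a(A) = A + 2*A² (a(A) = (A² + A²) + A = 2*A² + A = A + 2*A²)
47*(a(4*0) + 39) = 47*((4*0)*(1 + 2*(4*0)) + 39) = 47*(0*(1 + 2*0) + 39) = 47*(0*(1 + 0) + 39) = 47*(0*1 + 39) = 47*(0 + 39) = 47*39 = 1833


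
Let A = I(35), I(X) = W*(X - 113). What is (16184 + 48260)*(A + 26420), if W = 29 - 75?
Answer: 1933835552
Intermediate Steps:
W = -46
I(X) = 5198 - 46*X (I(X) = -46*(X - 113) = -46*(-113 + X) = 5198 - 46*X)
A = 3588 (A = 5198 - 46*35 = 5198 - 1610 = 3588)
(16184 + 48260)*(A + 26420) = (16184 + 48260)*(3588 + 26420) = 64444*30008 = 1933835552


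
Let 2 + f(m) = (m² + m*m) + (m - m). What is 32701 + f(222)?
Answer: 131267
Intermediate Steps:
f(m) = -2 + 2*m² (f(m) = -2 + ((m² + m*m) + (m - m)) = -2 + ((m² + m²) + 0) = -2 + (2*m² + 0) = -2 + 2*m²)
32701 + f(222) = 32701 + (-2 + 2*222²) = 32701 + (-2 + 2*49284) = 32701 + (-2 + 98568) = 32701 + 98566 = 131267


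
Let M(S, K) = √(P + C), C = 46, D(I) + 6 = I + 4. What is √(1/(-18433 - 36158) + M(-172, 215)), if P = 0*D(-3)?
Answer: √(-54591 + 2980177281*√46)/54591 ≈ 2.6043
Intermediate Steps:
D(I) = -2 + I (D(I) = -6 + (I + 4) = -6 + (4 + I) = -2 + I)
P = 0 (P = 0*(-2 - 3) = 0*(-5) = 0)
M(S, K) = √46 (M(S, K) = √(0 + 46) = √46)
√(1/(-18433 - 36158) + M(-172, 215)) = √(1/(-18433 - 36158) + √46) = √(1/(-54591) + √46) = √(-1/54591 + √46)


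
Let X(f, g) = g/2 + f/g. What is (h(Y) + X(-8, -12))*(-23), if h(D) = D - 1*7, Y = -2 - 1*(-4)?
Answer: 713/3 ≈ 237.67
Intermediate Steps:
Y = 2 (Y = -2 + 4 = 2)
X(f, g) = g/2 + f/g (X(f, g) = g*(½) + f/g = g/2 + f/g)
h(D) = -7 + D (h(D) = D - 7 = -7 + D)
(h(Y) + X(-8, -12))*(-23) = ((-7 + 2) + ((½)*(-12) - 8/(-12)))*(-23) = (-5 + (-6 - 8*(-1/12)))*(-23) = (-5 + (-6 + ⅔))*(-23) = (-5 - 16/3)*(-23) = -31/3*(-23) = 713/3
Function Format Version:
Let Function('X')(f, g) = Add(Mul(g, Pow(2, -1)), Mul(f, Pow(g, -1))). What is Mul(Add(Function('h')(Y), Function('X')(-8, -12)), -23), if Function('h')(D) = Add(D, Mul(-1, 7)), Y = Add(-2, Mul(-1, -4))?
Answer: Rational(713, 3) ≈ 237.67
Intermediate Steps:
Y = 2 (Y = Add(-2, 4) = 2)
Function('X')(f, g) = Add(Mul(Rational(1, 2), g), Mul(f, Pow(g, -1))) (Function('X')(f, g) = Add(Mul(g, Rational(1, 2)), Mul(f, Pow(g, -1))) = Add(Mul(Rational(1, 2), g), Mul(f, Pow(g, -1))))
Function('h')(D) = Add(-7, D) (Function('h')(D) = Add(D, -7) = Add(-7, D))
Mul(Add(Function('h')(Y), Function('X')(-8, -12)), -23) = Mul(Add(Add(-7, 2), Add(Mul(Rational(1, 2), -12), Mul(-8, Pow(-12, -1)))), -23) = Mul(Add(-5, Add(-6, Mul(-8, Rational(-1, 12)))), -23) = Mul(Add(-5, Add(-6, Rational(2, 3))), -23) = Mul(Add(-5, Rational(-16, 3)), -23) = Mul(Rational(-31, 3), -23) = Rational(713, 3)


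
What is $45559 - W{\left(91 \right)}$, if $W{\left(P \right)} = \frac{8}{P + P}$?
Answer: $\frac{4145865}{91} \approx 45559.0$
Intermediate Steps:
$W{\left(P \right)} = \frac{4}{P}$ ($W{\left(P \right)} = \frac{8}{2 P} = 8 \frac{1}{2 P} = \frac{4}{P}$)
$45559 - W{\left(91 \right)} = 45559 - \frac{4}{91} = \frac{4145865}{91}$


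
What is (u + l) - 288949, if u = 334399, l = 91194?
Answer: 136644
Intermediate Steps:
(u + l) - 288949 = (334399 + 91194) - 288949 = 425593 - 288949 = 136644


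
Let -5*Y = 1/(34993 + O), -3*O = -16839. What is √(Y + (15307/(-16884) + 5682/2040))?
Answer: √44305931817487950890/4856274570 ≈ 1.3707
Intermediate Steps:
O = 5613 (O = -⅓*(-16839) = 5613)
Y = -1/203030 (Y = -1/(5*(34993 + 5613)) = -⅕/40606 = -⅕*1/40606 = -1/203030 ≈ -4.9254e-6)
√(Y + (15307/(-16884) + 5682/2040)) = √(-1/203030 + (15307/(-16884) + 5682/2040)) = √(-1/203030 + (15307*(-1/16884) + 5682*(1/2040))) = √(-1/203030 + (-15307/16884 + 947/340)) = √(-1/203030 + 674048/358785) = √(27370321331/14568823710) = √44305931817487950890/4856274570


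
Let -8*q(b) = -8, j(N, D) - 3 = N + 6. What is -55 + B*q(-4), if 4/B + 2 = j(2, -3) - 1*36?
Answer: -1489/27 ≈ -55.148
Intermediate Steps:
j(N, D) = 9 + N (j(N, D) = 3 + (N + 6) = 3 + (6 + N) = 9 + N)
q(b) = 1 (q(b) = -⅛*(-8) = 1)
B = -4/27 (B = 4/(-2 + ((9 + 2) - 1*36)) = 4/(-2 + (11 - 36)) = 4/(-2 - 25) = 4/(-27) = 4*(-1/27) = -4/27 ≈ -0.14815)
-55 + B*q(-4) = -55 - 4/27*1 = -55 - 4/27 = -1489/27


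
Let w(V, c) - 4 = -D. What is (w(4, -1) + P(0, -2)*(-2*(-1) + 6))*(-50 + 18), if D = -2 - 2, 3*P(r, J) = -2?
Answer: -256/3 ≈ -85.333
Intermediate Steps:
P(r, J) = -⅔ (P(r, J) = (⅓)*(-2) = -⅔)
D = -4
w(V, c) = 8 (w(V, c) = 4 - 1*(-4) = 4 + 4 = 8)
(w(4, -1) + P(0, -2)*(-2*(-1) + 6))*(-50 + 18) = (8 - 2*(-2*(-1) + 6)/3)*(-50 + 18) = (8 - 2*(2 + 6)/3)*(-32) = (8 - ⅔*8)*(-32) = (8 - 16/3)*(-32) = (8/3)*(-32) = -256/3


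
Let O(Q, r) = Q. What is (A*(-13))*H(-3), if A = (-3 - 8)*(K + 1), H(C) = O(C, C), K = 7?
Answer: -3432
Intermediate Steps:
H(C) = C
A = -88 (A = (-3 - 8)*(7 + 1) = -11*8 = -88)
(A*(-13))*H(-3) = -88*(-13)*(-3) = 1144*(-3) = -3432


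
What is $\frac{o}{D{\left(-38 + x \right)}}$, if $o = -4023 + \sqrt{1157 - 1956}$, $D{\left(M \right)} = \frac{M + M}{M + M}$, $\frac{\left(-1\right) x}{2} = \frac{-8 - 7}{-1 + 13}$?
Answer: $-4023 + i \sqrt{799} \approx -4023.0 + 28.267 i$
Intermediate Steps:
$x = \frac{5}{2}$ ($x = - 2 \frac{-8 - 7}{-1 + 13} = - 2 \left(- \frac{15}{12}\right) = - 2 \left(\left(-15\right) \frac{1}{12}\right) = \left(-2\right) \left(- \frac{5}{4}\right) = \frac{5}{2} \approx 2.5$)
$D{\left(M \right)} = 1$ ($D{\left(M \right)} = \frac{2 M}{2 M} = 2 M \frac{1}{2 M} = 1$)
$o = -4023 + i \sqrt{799}$ ($o = -4023 + \sqrt{-799} = -4023 + i \sqrt{799} \approx -4023.0 + 28.267 i$)
$\frac{o}{D{\left(-38 + x \right)}} = \frac{-4023 + i \sqrt{799}}{1} = \left(-4023 + i \sqrt{799}\right) 1 = -4023 + i \sqrt{799}$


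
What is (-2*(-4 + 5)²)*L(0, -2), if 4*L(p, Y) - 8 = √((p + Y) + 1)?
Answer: -4 - I/2 ≈ -4.0 - 0.5*I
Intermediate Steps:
L(p, Y) = 2 + √(1 + Y + p)/4 (L(p, Y) = 2 + √((p + Y) + 1)/4 = 2 + √((Y + p) + 1)/4 = 2 + √(1 + Y + p)/4)
(-2*(-4 + 5)²)*L(0, -2) = (-2*(-4 + 5)²)*(2 + √(1 - 2 + 0)/4) = (-2*1²)*(2 + √(-1)/4) = (-2*1)*(2 + I/4) = -2*(2 + I/4) = -4 - I/2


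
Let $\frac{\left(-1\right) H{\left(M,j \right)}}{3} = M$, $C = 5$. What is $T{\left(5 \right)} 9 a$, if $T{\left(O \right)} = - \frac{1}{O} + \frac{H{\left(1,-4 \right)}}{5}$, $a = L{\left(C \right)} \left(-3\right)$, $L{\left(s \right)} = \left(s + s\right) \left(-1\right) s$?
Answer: $-1080$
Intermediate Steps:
$H{\left(M,j \right)} = - 3 M$
$L{\left(s \right)} = - 2 s^{2}$ ($L{\left(s \right)} = 2 s \left(-1\right) s = - 2 s s = - 2 s^{2}$)
$a = 150$ ($a = - 2 \cdot 5^{2} \left(-3\right) = \left(-2\right) 25 \left(-3\right) = \left(-50\right) \left(-3\right) = 150$)
$T{\left(O \right)} = - \frac{3}{5} - \frac{1}{O}$ ($T{\left(O \right)} = - \frac{1}{O} + \frac{\left(-3\right) 1}{5} = - \frac{1}{O} - \frac{3}{5} = - \frac{3}{5} - \frac{1}{O}$)
$T{\left(5 \right)} 9 a = \left(- \frac{3}{5} - \frac{1}{5}\right) 9 \cdot 150 = \left(- \frac{4}{5}\right) 9 \cdot 150 = \left(- \frac{36}{5}\right) 150 = -1080$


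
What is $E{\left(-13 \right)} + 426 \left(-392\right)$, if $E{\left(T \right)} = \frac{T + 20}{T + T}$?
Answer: $- \frac{4341799}{26} \approx -1.6699 \cdot 10^{5}$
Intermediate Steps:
$E{\left(T \right)} = \frac{20 + T}{2 T}$
$E{\left(-13 \right)} + 426 \left(-392\right) = \frac{20 - 13}{2 \left(-13\right)} + 426 \left(-392\right) = \frac{1}{2} \left(- \frac{1}{13}\right) 7 - 166992 = - \frac{7}{26} - 166992 = - \frac{4341799}{26}$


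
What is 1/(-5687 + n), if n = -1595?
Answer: -1/7282 ≈ -0.00013732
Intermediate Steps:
1/(-5687 + n) = 1/(-5687 - 1595) = 1/(-7282) = -1/7282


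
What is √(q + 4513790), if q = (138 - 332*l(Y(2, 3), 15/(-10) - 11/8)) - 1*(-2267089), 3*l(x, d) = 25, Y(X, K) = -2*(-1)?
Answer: √61004253/3 ≈ 2603.5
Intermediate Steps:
Y(X, K) = 2
l(x, d) = 25/3 (l(x, d) = (⅓)*25 = 25/3)
q = 6793381/3 (q = (138 - 332*25/3) - 1*(-2267089) = (138 - 8300/3) + 2267089 = -7886/3 + 2267089 = 6793381/3 ≈ 2.2645e+6)
√(q + 4513790) = √(6793381/3 + 4513790) = √(20334751/3) = √61004253/3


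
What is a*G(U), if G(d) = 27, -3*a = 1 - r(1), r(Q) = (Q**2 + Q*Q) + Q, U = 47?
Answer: 18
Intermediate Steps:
r(Q) = Q + 2*Q**2 (r(Q) = (Q**2 + Q**2) + Q = 2*Q**2 + Q = Q + 2*Q**2)
a = 2/3 (a = -(1 - (1 + 2*1))/3 = -(1 - (1 + 2))/3 = -(1 - 3)/3 = -1/3*(-2) = 2/3 ≈ 0.66667)
a*G(U) = (2/3)*27 = 18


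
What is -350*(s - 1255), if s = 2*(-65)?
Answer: 484750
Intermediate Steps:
s = -130
-350*(s - 1255) = -350*(-130 - 1255) = -350*(-1385) = 484750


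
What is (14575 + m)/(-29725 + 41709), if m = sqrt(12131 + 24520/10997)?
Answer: 14575/11984 + sqrt(1467320109619)/131788048 ≈ 1.2254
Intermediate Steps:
m = sqrt(1467320109619)/10997 (m = sqrt(12131 + 24520*(1/10997)) = sqrt(12131 + 24520/10997) = sqrt(133429127/10997) = sqrt(1467320109619)/10997 ≈ 110.15)
(14575 + m)/(-29725 + 41709) = (14575 + sqrt(1467320109619)/10997)/(-29725 + 41709) = (14575 + sqrt(1467320109619)/10997)/11984 = (14575 + sqrt(1467320109619)/10997)*(1/11984) = 14575/11984 + sqrt(1467320109619)/131788048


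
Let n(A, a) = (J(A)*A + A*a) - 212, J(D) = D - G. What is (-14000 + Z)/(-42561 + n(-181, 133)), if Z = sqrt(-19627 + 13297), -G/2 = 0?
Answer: 2800/6817 - I*sqrt(6330)/34085 ≈ 0.41074 - 0.0023342*I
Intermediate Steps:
G = 0 (G = -2*0 = 0)
J(D) = D (J(D) = D - 1*0 = D + 0 = D)
n(A, a) = -212 + A**2 + A*a (n(A, a) = (A*A + A*a) - 212 = (A**2 + A*a) - 212 = -212 + A**2 + A*a)
Z = I*sqrt(6330) (Z = sqrt(-6330) = I*sqrt(6330) ≈ 79.561*I)
(-14000 + Z)/(-42561 + n(-181, 133)) = (-14000 + I*sqrt(6330))/(-42561 + (-212 + (-181)**2 - 181*133)) = (-14000 + I*sqrt(6330))/(-42561 + (-212 + 32761 - 24073)) = (-14000 + I*sqrt(6330))/(-42561 + 8476) = (-14000 + I*sqrt(6330))/(-34085) = (-14000 + I*sqrt(6330))*(-1/34085) = 2800/6817 - I*sqrt(6330)/34085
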